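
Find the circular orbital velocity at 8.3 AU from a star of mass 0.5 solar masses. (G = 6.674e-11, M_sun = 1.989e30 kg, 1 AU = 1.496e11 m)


v = sqrt(GM/r) = sqrt(6.674e-11 * 9.945e+29 / 1.242e+12) = 7311.2335

7311.2335 m/s


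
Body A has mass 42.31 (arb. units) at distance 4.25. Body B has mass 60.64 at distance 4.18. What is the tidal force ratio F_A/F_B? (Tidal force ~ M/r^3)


Ratio = (M1/r1^3) / (M2/r2^3) = (42.31/4.25^3) / (60.64/4.18^3) = 0.6638

0.6638


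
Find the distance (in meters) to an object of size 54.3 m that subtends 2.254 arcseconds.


D = size / theta_rad, theta_rad = 2.254 * pi/(180*3600) = 1.093e-05, D = 4.969e+06

4.969e+06 m


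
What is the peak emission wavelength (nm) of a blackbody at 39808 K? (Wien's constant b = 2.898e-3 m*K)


lam_max = b / T = 2.898e-3 / 39808 = 7.280e-08 m = 72.7994 nm

72.7994 nm


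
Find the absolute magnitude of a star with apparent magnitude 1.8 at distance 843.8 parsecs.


M = m - 5*log10(d) + 5 = 1.8 - 5*log10(843.8) + 5 = -7.8312

-7.8312


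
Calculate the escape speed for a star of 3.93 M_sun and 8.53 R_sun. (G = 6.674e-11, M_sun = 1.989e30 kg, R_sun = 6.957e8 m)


M = 3.93 * 1.989e30 kg = 7.81677e+30 kg; R = 8.53 * 6.957e8 m = 5.934321e+09 m. v_esc = sqrt(2GM/R) = sqrt(2 * 6.674e-11 * 7.81677e+30 / 5.934321e+09) = 419310.9931

419310.9931 m/s


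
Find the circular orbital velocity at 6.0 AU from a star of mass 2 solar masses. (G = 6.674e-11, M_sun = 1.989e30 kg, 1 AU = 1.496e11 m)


v = sqrt(GM/r) = sqrt(6.674e-11 * 3.978e+30 / 8.976e+11) = 17198.2425

17198.2425 m/s


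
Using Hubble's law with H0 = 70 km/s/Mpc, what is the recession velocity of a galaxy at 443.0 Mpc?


v = H0 * d = 70 * 443.0 = 31010.0

31010.0 km/s


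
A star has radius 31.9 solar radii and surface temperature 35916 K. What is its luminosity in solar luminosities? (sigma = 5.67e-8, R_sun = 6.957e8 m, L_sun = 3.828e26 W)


R = 31.9 * 6.957e8 m = 2.219283e+10 m. L = 4*pi*R^2*sigma*T^4 = 4*pi*(2.219283e+10)^2 * 5.67e-8 * 35916^4 = 5.83942584e+32 W. L/L_sun = 5.83942584e+32 / 3.828e26 = 1.525e+06

1.525e+06 L_sun


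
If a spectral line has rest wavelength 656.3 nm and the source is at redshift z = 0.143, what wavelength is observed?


lam_obs = lam_emit * (1 + z) = 656.3 * (1 + 0.143) = 750.1509

750.1509 nm


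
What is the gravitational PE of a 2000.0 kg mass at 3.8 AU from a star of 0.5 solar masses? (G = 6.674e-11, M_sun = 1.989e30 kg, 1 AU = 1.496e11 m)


M = 0.5 * 1.989e30 kg = 9.945e+29 kg; r = 3.8 AU * 1.496e11 m/AU = 5.6848e+11 m. U = -GM*m/r = -(6.674e-11 * 9.945e+29 * 2000.0) / 5.6848e+11 = -2.335e+11

-2.335e+11 J


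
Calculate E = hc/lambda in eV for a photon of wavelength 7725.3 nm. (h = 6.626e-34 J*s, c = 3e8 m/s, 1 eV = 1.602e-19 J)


E = hc/lambda = 6.626e-34 * 3e8 / 7.725e-06 = 2.573e-20 J = 0.1606 eV

0.1606 eV


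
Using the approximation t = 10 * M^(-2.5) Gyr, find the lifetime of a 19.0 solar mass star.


t = 10 * M^(-2.5) = 10 * 19.0^(-2.5) = 0.0064

0.0064 Gyr


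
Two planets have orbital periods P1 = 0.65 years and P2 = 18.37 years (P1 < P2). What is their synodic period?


1/P_syn = |1/P1 - 1/P2| = |1/0.65 - 1/18.37| => P_syn = 0.6738

0.6738 years


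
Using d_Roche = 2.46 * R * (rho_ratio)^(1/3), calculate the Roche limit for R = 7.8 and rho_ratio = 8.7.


d_Roche = 2.46 * 7.8 * 8.7^(1/3) = 39.4642

39.4642


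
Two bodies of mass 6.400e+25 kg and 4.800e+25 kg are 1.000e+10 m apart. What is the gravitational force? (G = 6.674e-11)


F = G*m1*m2/r^2 = 6.674e-11 * 6.400e+25 * 4.800e+25 / (1.000e+10)^2 = 6.674e-11 * 3.072e+51 / 1.000e+20 = 2.050e+21

2.050e+21 N


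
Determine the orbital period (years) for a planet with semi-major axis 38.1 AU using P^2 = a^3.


P = a^(3/2) = 38.1^1.5 = 235.173

235.173 years


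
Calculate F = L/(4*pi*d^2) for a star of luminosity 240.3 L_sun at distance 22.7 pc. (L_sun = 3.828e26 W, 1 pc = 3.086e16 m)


F = L / (4*pi*d^2) = 9.199e+28 / (4*pi*(7.005e+17)^2) = 1.492e-08

1.492e-08 W/m^2


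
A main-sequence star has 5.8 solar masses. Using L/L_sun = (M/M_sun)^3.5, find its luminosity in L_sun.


L/L_sun = (M/M_sun)^3.5 = 5.8^3.5 = 469.8919

469.8919 L_sun


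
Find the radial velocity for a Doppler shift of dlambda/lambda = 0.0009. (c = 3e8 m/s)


v = (dlambda/lambda) * c = 0.0009 * 3e8 = 270000.0

270000.0 m/s


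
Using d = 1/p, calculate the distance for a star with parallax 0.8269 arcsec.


d = 1/p = 1/0.8269 = 1.2093

1.2093 pc


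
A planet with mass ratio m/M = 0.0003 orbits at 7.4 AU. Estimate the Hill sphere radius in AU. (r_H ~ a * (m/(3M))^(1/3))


r_H = a * (m/3M)^(1/3) = 7.4 * (0.0003/3)^(1/3) = 0.3435

0.3435 AU


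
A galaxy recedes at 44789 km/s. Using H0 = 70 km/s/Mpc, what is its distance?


d = v / H0 = 44789 / 70 = 639.8429

639.8429 Mpc


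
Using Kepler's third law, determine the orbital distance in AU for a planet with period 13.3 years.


a = P^(2/3) = 13.3^(2/3) = 5.6135

5.6135 AU


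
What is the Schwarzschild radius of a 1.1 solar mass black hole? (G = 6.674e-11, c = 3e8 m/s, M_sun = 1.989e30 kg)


M = 1.1 * 1.989e30 kg = 2.1879e+30 kg. rs = 2GM/c^2 = 2 * 6.674e-11 * 2.1879e+30 / (3e8)^2 = 3244.8988

3244.8988 m


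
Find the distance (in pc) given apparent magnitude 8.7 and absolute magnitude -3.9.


d = 10^((m - M + 5)/5) = 10^((8.7 - -3.9 + 5)/5) = 3311.3112

3311.3112 pc


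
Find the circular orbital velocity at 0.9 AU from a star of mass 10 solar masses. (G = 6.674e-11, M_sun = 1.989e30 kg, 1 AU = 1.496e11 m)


v = sqrt(GM/r) = sqrt(6.674e-11 * 1.989e+31 / 1.346e+11) = 99294.0994

99294.0994 m/s


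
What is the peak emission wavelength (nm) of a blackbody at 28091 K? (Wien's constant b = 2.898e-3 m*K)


lam_max = b / T = 2.898e-3 / 28091 = 1.032e-07 m = 103.1647 nm

103.1647 nm


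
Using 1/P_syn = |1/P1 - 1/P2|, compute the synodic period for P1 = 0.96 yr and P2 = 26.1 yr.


1/P_syn = |1/P1 - 1/P2| = |1/0.96 - 1/26.1| => P_syn = 0.9967

0.9967 years


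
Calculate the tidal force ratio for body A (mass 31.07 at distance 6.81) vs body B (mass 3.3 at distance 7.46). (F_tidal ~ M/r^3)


Ratio = (M1/r1^3) / (M2/r2^3) = (31.07/6.81^3) / (3.3/7.46^3) = 12.3766

12.3766


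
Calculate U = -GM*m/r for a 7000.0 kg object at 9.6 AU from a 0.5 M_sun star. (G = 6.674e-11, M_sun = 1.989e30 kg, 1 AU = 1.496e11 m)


M = 0.5 * 1.989e30 kg = 9.945e+29 kg; r = 9.6 AU * 1.496e11 m/AU = 1.43616e+12 m. U = -GM*m/r = -(6.674e-11 * 9.945e+29 * 7000.0) / 1.43616e+12 = -3.235e+11

-3.235e+11 J


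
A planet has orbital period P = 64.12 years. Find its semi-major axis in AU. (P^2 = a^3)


a = P^(2/3) = 64.12^(2/3) = 16.02

16.02 AU


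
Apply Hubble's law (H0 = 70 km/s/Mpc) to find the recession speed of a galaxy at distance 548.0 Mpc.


v = H0 * d = 70 * 548.0 = 38360.0

38360.0 km/s


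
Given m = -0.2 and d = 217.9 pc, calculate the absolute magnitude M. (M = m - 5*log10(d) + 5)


M = m - 5*log10(d) + 5 = -0.2 - 5*log10(217.9) + 5 = -6.8913

-6.8913


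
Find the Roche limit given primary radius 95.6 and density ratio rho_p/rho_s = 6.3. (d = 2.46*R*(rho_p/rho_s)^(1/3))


d_Roche = 2.46 * 95.6 * 6.3^(1/3) = 434.35

434.35


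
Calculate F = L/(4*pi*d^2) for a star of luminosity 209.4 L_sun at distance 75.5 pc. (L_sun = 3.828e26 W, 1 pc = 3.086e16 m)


F = L / (4*pi*d^2) = 8.016e+28 / (4*pi*(2.330e+18)^2) = 1.175e-09

1.175e-09 W/m^2


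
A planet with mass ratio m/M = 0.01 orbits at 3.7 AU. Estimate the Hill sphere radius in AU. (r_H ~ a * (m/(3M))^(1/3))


r_H = a * (m/3M)^(1/3) = 3.7 * (0.01/3)^(1/3) = 0.5527

0.5527 AU


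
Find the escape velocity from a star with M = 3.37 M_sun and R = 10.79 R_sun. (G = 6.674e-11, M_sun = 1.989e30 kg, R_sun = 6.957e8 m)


M = 3.37 * 1.989e30 kg = 6.70293e+30 kg; R = 10.79 * 6.957e8 m = 7.506603e+09 m. v_esc = sqrt(2GM/R) = sqrt(2 * 6.674e-11 * 6.70293e+30 / 7.506603e+09) = 345238.0993

345238.0993 m/s


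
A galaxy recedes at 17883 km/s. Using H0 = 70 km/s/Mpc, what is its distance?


d = v / H0 = 17883 / 70 = 255.4714

255.4714 Mpc


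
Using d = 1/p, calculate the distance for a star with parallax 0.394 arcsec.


d = 1/p = 1/0.394 = 2.5381

2.5381 pc


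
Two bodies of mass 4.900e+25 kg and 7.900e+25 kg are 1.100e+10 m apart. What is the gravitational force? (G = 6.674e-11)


F = G*m1*m2/r^2 = 6.674e-11 * 4.900e+25 * 7.900e+25 / (1.100e+10)^2 = 6.674e-11 * 3.871e+51 / 1.210e+20 = 2.135e+21

2.135e+21 N


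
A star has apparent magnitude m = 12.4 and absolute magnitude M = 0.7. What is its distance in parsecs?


d = 10^((m - M + 5)/5) = 10^((12.4 - 0.7 + 5)/5) = 2187.7616

2187.7616 pc


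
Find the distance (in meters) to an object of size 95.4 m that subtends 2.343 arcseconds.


D = size / theta_rad, theta_rad = 2.343 * pi/(180*3600) = 1.136e-05, D = 8.398e+06

8.398e+06 m


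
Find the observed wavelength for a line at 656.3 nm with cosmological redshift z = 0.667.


lam_obs = lam_emit * (1 + z) = 656.3 * (1 + 0.667) = 1094.0521

1094.0521 nm


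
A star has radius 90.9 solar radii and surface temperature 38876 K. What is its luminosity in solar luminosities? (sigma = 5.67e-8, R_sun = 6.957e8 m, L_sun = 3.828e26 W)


R = 90.9 * 6.957e8 m = 6.323913e+10 m. L = 4*pi*R^2*sigma*T^4 = 4*pi*(6.323913e+10)^2 * 5.67e-8 * 38876^4 = 6.508651075e+33 W. L/L_sun = 6.508651075e+33 / 3.828e26 = 1.700e+07

1.700e+07 L_sun


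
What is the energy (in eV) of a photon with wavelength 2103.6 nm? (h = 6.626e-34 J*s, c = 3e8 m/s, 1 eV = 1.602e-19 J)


E = hc/lambda = 6.626e-34 * 3e8 / 2.104e-06 = 9.450e-20 J = 0.5899 eV

0.5899 eV


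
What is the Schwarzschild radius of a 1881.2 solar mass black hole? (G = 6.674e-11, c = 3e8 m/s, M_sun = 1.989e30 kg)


M = 1881.2 * 1.989e30 kg = 3.7417068e+33 kg. rs = 2GM/c^2 = 2 * 6.674e-11 * 3.7417068e+33 / (3e8)^2 = 5.549e+06

5.549e+06 m


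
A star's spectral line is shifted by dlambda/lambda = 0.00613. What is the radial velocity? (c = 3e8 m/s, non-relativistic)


v = (dlambda/lambda) * c = 0.00613 * 3e8 = 1.839e+06

1.839e+06 m/s


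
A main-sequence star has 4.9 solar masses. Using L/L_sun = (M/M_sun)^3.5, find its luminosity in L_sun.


L/L_sun = (M/M_sun)^3.5 = 4.9^3.5 = 260.4272

260.4272 L_sun


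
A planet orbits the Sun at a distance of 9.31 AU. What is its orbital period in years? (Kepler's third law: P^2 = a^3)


P = a^(3/2) = 9.31^1.5 = 28.4069

28.4069 years


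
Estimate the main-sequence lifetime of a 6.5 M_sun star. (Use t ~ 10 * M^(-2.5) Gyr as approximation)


t = 10 * M^(-2.5) = 10 * 6.5^(-2.5) = 0.0928

0.0928 Gyr


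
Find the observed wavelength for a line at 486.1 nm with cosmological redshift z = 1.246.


lam_obs = lam_emit * (1 + z) = 486.1 * (1 + 1.246) = 1091.7806

1091.7806 nm


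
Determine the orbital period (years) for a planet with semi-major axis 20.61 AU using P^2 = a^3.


P = a^(3/2) = 20.61^1.5 = 93.5658

93.5658 years


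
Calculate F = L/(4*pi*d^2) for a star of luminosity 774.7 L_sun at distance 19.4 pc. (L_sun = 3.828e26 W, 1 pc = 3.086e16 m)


F = L / (4*pi*d^2) = 2.966e+29 / (4*pi*(5.987e+17)^2) = 6.584e-08

6.584e-08 W/m^2


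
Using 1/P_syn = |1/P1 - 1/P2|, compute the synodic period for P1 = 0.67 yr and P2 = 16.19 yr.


1/P_syn = |1/P1 - 1/P2| = |1/0.67 - 1/16.19| => P_syn = 0.6989

0.6989 years


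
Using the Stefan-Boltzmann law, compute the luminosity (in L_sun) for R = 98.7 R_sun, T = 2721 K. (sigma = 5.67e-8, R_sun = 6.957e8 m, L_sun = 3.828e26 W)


R = 98.7 * 6.957e8 m = 6.866559e+10 m. L = 4*pi*R^2*sigma*T^4 = 4*pi*(6.866559e+10)^2 * 5.67e-8 * 2721^4 = 1.841558002e+29 W. L/L_sun = 1.841558002e+29 / 3.828e26 = 481.0758

481.0758 L_sun


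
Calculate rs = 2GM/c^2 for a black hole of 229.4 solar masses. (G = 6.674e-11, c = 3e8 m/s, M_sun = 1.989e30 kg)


M = 229.4 * 1.989e30 kg = 4.562766e+32 kg. rs = 2GM/c^2 = 2 * 6.674e-11 * 4.562766e+32 / (3e8)^2 = 676708.8952

676708.8952 m


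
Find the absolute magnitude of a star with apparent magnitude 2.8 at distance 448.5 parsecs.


M = m - 5*log10(d) + 5 = 2.8 - 5*log10(448.5) + 5 = -5.4588

-5.4588


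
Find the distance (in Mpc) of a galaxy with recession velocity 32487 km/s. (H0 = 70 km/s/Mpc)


d = v / H0 = 32487 / 70 = 464.1

464.1 Mpc


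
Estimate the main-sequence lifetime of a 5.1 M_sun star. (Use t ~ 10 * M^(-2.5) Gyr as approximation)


t = 10 * M^(-2.5) = 10 * 5.1^(-2.5) = 0.1702

0.1702 Gyr


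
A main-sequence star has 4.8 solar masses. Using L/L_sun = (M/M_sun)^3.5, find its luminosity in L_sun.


L/L_sun = (M/M_sun)^3.5 = 4.8^3.5 = 242.2949

242.2949 L_sun


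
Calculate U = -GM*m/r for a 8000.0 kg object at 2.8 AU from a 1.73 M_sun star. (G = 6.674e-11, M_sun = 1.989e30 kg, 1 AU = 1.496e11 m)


M = 1.73 * 1.989e30 kg = 3.44097e+30 kg; r = 2.8 AU * 1.496e11 m/AU = 4.1888e+11 m. U = -GM*m/r = -(6.674e-11 * 3.44097e+30 * 8000.0) / 4.1888e+11 = -4.386e+12

-4.386e+12 J


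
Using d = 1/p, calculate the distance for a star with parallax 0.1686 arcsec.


d = 1/p = 1/0.1686 = 5.9312

5.9312 pc


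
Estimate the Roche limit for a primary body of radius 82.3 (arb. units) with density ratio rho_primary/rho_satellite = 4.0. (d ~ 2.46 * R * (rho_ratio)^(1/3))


d_Roche = 2.46 * 82.3 * 4.0^(1/3) = 321.382

321.382


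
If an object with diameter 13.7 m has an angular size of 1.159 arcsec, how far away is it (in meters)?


D = size / theta_rad, theta_rad = 1.159 * pi/(180*3600) = 5.619e-06, D = 2.438e+06

2.438e+06 m


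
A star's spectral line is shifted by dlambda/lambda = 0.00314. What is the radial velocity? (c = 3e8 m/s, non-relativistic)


v = (dlambda/lambda) * c = 0.00314 * 3e8 = 942000.0

942000.0 m/s


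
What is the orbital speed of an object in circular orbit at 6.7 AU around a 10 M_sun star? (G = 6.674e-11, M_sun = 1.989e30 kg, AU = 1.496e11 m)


v = sqrt(GM/r) = sqrt(6.674e-11 * 1.989e+31 / 1.002e+12) = 36392.1149

36392.1149 m/s


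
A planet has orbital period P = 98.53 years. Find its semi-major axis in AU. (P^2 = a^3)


a = P^(2/3) = 98.53^(2/3) = 21.3327

21.3327 AU


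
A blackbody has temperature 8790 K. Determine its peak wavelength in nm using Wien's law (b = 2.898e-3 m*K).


lam_max = b / T = 2.898e-3 / 8790 = 3.297e-07 m = 329.6928 nm

329.6928 nm


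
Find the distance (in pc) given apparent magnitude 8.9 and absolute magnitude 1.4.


d = 10^((m - M + 5)/5) = 10^((8.9 - 1.4 + 5)/5) = 316.2278

316.2278 pc


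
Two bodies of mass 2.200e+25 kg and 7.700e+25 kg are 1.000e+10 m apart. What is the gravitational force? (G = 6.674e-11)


F = G*m1*m2/r^2 = 6.674e-11 * 2.200e+25 * 7.700e+25 / (1.000e+10)^2 = 6.674e-11 * 1.694e+51 / 1.000e+20 = 1.131e+21

1.131e+21 N


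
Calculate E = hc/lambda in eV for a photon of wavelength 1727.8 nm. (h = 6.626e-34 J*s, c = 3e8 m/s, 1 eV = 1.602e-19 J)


E = hc/lambda = 6.626e-34 * 3e8 / 1.728e-06 = 1.150e-19 J = 0.7182 eV

0.7182 eV


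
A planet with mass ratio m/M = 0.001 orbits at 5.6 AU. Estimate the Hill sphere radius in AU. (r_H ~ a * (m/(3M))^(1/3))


r_H = a * (m/3M)^(1/3) = 5.6 * (0.001/3)^(1/3) = 0.3883

0.3883 AU


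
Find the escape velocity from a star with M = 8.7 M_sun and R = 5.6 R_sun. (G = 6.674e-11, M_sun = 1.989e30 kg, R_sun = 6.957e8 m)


M = 8.7 * 1.989e30 kg = 1.73043e+31 kg; R = 5.6 * 6.957e8 m = 3.89592e+09 m. v_esc = sqrt(2GM/R) = sqrt(2 * 6.674e-11 * 1.73043e+31 / 3.89592e+09) = 769981.1649

769981.1649 m/s


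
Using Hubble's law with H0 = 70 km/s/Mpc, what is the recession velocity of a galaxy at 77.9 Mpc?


v = H0 * d = 70 * 77.9 = 5453.0

5453.0 km/s


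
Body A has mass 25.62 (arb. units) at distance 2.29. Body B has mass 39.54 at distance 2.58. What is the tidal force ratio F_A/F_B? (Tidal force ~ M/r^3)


Ratio = (M1/r1^3) / (M2/r2^3) = (25.62/2.29^3) / (39.54/2.58^3) = 0.9266

0.9266


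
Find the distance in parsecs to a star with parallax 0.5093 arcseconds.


d = 1/p = 1/0.5093 = 1.9635

1.9635 pc


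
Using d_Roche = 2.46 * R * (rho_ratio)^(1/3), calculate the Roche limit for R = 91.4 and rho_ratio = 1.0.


d_Roche = 2.46 * 91.4 * 1.0^(1/3) = 224.844

224.844


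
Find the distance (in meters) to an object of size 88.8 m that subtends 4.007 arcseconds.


D = size / theta_rad, theta_rad = 4.007 * pi/(180*3600) = 1.943e-05, D = 4.571e+06

4.571e+06 m


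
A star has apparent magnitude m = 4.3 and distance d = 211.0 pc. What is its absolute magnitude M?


M = m - 5*log10(d) + 5 = 4.3 - 5*log10(211.0) + 5 = -2.3214

-2.3214


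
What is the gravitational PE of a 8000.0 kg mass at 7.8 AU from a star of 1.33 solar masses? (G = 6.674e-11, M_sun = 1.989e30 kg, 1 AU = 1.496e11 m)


M = 1.33 * 1.989e30 kg = 2.64537e+30 kg; r = 7.8 AU * 1.496e11 m/AU = 1.16688e+12 m. U = -GM*m/r = -(6.674e-11 * 2.64537e+30 * 8000.0) / 1.16688e+12 = -1.210e+12

-1.210e+12 J


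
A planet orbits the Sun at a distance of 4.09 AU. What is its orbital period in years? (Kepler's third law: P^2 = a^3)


P = a^(3/2) = 4.09^1.5 = 8.2715

8.2715 years


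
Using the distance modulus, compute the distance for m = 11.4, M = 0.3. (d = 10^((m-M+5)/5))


d = 10^((m - M + 5)/5) = 10^((11.4 - 0.3 + 5)/5) = 1659.5869

1659.5869 pc


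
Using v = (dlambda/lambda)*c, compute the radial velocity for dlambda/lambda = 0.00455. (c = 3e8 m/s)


v = (dlambda/lambda) * c = 0.00455 * 3e8 = 1.365e+06

1.365e+06 m/s


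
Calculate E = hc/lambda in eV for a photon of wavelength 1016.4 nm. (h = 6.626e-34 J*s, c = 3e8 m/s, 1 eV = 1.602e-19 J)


E = hc/lambda = 6.626e-34 * 3e8 / 1.016e-06 = 1.956e-19 J = 1.2208 eV

1.2208 eV


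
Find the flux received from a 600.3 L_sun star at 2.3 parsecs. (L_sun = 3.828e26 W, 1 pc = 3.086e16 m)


F = L / (4*pi*d^2) = 2.298e+29 / (4*pi*(7.098e+16)^2) = 3.630e-06

3.630e-06 W/m^2


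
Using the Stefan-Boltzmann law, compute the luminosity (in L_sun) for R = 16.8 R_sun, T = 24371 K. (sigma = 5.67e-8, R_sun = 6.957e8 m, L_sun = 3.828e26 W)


R = 16.8 * 6.957e8 m = 1.168776e+10 m. L = 4*pi*R^2*sigma*T^4 = 4*pi*(1.168776e+10)^2 * 5.67e-8 * 24371^4 = 3.433593608e+31 W. L/L_sun = 3.433593608e+31 / 3.828e26 = 89696.8027

89696.8027 L_sun


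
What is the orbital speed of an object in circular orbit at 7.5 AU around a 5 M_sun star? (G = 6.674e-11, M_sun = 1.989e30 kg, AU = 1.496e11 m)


v = sqrt(GM/r) = sqrt(6.674e-11 * 9.945e+30 / 1.122e+12) = 24321.9878

24321.9878 m/s


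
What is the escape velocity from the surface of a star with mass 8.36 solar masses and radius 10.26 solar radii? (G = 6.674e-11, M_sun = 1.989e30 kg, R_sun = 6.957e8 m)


M = 8.36 * 1.989e30 kg = 1.662804e+31 kg; R = 10.26 * 6.957e8 m = 7.137882e+09 m. v_esc = sqrt(2GM/R) = sqrt(2 * 6.674e-11 * 1.662804e+31 / 7.137882e+09) = 557627.1968

557627.1968 m/s


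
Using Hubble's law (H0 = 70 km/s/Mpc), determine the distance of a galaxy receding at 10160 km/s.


d = v / H0 = 10160 / 70 = 145.1429

145.1429 Mpc


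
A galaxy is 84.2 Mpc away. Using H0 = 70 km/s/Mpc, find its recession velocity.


v = H0 * d = 70 * 84.2 = 5894.0

5894.0 km/s


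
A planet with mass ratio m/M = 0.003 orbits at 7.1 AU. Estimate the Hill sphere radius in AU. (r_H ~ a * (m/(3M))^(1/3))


r_H = a * (m/3M)^(1/3) = 7.1 * (0.003/3)^(1/3) = 0.71

0.71 AU


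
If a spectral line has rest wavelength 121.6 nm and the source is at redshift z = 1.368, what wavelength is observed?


lam_obs = lam_emit * (1 + z) = 121.6 * (1 + 1.368) = 287.9488

287.9488 nm


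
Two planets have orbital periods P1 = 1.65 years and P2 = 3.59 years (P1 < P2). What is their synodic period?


1/P_syn = |1/P1 - 1/P2| = |1/1.65 - 1/3.59| => P_syn = 3.0534

3.0534 years


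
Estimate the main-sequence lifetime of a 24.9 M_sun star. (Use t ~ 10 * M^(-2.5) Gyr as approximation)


t = 10 * M^(-2.5) = 10 * 24.9^(-2.5) = 0.0032

0.0032 Gyr


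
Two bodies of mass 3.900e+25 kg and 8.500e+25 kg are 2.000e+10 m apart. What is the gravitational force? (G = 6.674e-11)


F = G*m1*m2/r^2 = 6.674e-11 * 3.900e+25 * 8.500e+25 / (2.000e+10)^2 = 6.674e-11 * 3.315e+51 / 4.000e+20 = 5.531e+20

5.531e+20 N


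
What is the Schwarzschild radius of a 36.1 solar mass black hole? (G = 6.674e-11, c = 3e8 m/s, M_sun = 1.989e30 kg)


M = 36.1 * 1.989e30 kg = 7.18029e+31 kg. rs = 2GM/c^2 = 2 * 6.674e-11 * 7.18029e+31 / (3e8)^2 = 106491.6788

106491.6788 m


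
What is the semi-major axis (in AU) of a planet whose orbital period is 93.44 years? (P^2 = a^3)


a = P^(2/3) = 93.44^(2/3) = 20.5915

20.5915 AU


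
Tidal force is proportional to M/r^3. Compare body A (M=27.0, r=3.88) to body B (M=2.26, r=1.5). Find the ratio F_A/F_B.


Ratio = (M1/r1^3) / (M2/r2^3) = (27.0/3.88^3) / (2.26/1.5^3) = 0.6903

0.6903


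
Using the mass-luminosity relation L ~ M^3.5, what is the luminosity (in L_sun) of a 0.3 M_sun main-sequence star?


L/L_sun = (M/M_sun)^3.5 = 0.3^3.5 = 0.0148

0.0148 L_sun


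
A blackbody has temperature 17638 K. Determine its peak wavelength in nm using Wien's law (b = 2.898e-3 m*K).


lam_max = b / T = 2.898e-3 / 17638 = 1.643e-07 m = 164.3043 nm

164.3043 nm


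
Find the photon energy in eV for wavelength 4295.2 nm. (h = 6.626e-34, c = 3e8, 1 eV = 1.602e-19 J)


E = hc/lambda = 6.626e-34 * 3e8 / 4.295e-06 = 4.628e-20 J = 0.2889 eV

0.2889 eV


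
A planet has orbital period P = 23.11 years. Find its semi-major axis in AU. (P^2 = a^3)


a = P^(2/3) = 23.11^(2/3) = 8.1133

8.1133 AU


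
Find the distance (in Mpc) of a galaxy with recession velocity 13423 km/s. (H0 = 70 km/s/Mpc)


d = v / H0 = 13423 / 70 = 191.7571

191.7571 Mpc


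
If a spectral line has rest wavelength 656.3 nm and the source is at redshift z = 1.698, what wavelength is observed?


lam_obs = lam_emit * (1 + z) = 656.3 * (1 + 1.698) = 1770.6974

1770.6974 nm


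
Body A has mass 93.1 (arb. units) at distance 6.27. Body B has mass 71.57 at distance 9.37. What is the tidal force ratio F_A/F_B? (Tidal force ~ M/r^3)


Ratio = (M1/r1^3) / (M2/r2^3) = (93.1/6.27^3) / (71.57/9.37^3) = 4.3415

4.3415


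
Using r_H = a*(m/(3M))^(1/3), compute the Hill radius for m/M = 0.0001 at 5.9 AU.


r_H = a * (m/3M)^(1/3) = 5.9 * (0.0001/3)^(1/3) = 0.1899

0.1899 AU


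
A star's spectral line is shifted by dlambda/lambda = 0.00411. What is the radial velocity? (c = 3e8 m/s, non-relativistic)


v = (dlambda/lambda) * c = 0.00411 * 3e8 = 1.233e+06

1.233e+06 m/s


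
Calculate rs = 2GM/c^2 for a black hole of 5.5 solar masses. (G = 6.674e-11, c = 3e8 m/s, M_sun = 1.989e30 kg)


M = 5.5 * 1.989e30 kg = 1.09395e+31 kg. rs = 2GM/c^2 = 2 * 6.674e-11 * 1.09395e+31 / (3e8)^2 = 16224.494

16224.494 m


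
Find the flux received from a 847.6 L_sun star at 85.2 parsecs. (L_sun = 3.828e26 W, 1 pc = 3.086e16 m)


F = L / (4*pi*d^2) = 3.245e+29 / (4*pi*(2.629e+18)^2) = 3.735e-09

3.735e-09 W/m^2


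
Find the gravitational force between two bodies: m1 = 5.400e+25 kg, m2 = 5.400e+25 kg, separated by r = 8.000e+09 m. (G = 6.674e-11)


F = G*m1*m2/r^2 = 6.674e-11 * 5.400e+25 * 5.400e+25 / (8.000e+09)^2 = 6.674e-11 * 2.916e+51 / 6.400e+19 = 3.041e+21

3.041e+21 N


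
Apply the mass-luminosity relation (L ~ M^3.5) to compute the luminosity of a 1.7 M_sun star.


L/L_sun = (M/M_sun)^3.5 = 1.7^3.5 = 6.4058

6.4058 L_sun


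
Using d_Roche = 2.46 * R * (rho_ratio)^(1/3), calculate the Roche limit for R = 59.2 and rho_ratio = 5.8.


d_Roche = 2.46 * 59.2 * 5.8^(1/3) = 261.6573

261.6573


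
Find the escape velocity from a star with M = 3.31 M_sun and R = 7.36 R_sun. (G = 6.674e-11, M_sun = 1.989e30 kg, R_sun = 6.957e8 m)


M = 3.31 * 1.989e30 kg = 6.58359e+30 kg; R = 7.36 * 6.957e8 m = 5.120352e+09 m. v_esc = sqrt(2GM/R) = sqrt(2 * 6.674e-11 * 6.58359e+30 / 5.120352e+09) = 414275.8133

414275.8133 m/s


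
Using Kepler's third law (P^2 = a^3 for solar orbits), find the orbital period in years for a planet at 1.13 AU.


P = a^(3/2) = 1.13^1.5 = 1.2012

1.2012 years


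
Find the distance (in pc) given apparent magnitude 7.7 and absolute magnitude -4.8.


d = 10^((m - M + 5)/5) = 10^((7.7 - -4.8 + 5)/5) = 3162.2777

3162.2777 pc


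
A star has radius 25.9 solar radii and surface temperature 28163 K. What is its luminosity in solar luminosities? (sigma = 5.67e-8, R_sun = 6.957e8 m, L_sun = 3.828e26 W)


R = 25.9 * 6.957e8 m = 1.801863e+10 m. L = 4*pi*R^2*sigma*T^4 = 4*pi*(1.801863e+10)^2 * 5.67e-8 * 28163^4 = 1.455298623e+32 W. L/L_sun = 1.455298623e+32 / 3.828e26 = 380172.0541

380172.0541 L_sun


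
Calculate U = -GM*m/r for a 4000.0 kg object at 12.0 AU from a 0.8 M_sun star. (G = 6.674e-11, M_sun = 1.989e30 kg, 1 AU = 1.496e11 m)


M = 0.8 * 1.989e30 kg = 1.5912e+30 kg; r = 12.0 AU * 1.496e11 m/AU = 1.7952e+12 m. U = -GM*m/r = -(6.674e-11 * 1.5912e+30 * 4000.0) / 1.7952e+12 = -2.366e+11

-2.366e+11 J


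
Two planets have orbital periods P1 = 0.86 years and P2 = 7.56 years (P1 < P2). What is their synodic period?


1/P_syn = |1/P1 - 1/P2| = |1/0.86 - 1/7.56| => P_syn = 0.9704

0.9704 years


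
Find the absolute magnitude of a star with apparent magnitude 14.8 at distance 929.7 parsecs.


M = m - 5*log10(d) + 5 = 14.8 - 5*log10(929.7) + 5 = 4.9583

4.9583


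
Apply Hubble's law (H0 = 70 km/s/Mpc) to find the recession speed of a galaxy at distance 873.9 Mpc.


v = H0 * d = 70 * 873.9 = 61173.0

61173.0 km/s


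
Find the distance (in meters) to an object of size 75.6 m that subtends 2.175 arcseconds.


D = size / theta_rad, theta_rad = 2.175 * pi/(180*3600) = 1.054e-05, D = 7.169e+06

7.169e+06 m


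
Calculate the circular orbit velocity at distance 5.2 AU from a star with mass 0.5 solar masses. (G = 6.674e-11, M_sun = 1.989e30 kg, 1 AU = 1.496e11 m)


v = sqrt(GM/r) = sqrt(6.674e-11 * 9.945e+29 / 7.779e+11) = 9236.938

9236.938 m/s


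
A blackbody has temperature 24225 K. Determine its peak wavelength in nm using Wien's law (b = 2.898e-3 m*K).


lam_max = b / T = 2.898e-3 / 24225 = 1.196e-07 m = 119.6285 nm

119.6285 nm


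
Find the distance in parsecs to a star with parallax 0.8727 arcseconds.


d = 1/p = 1/0.8727 = 1.1459

1.1459 pc


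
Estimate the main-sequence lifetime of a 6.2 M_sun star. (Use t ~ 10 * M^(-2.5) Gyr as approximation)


t = 10 * M^(-2.5) = 10 * 6.2^(-2.5) = 0.1045

0.1045 Gyr


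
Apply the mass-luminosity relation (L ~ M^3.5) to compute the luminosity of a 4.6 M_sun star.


L/L_sun = (M/M_sun)^3.5 = 4.6^3.5 = 208.7625

208.7625 L_sun


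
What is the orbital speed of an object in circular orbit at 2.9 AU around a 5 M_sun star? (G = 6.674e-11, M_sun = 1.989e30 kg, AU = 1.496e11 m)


v = sqrt(GM/r) = sqrt(6.674e-11 * 9.945e+30 / 4.338e+11) = 39113.862

39113.862 m/s


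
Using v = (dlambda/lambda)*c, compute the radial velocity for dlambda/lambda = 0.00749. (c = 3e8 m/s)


v = (dlambda/lambda) * c = 0.00749 * 3e8 = 2.247e+06

2.247e+06 m/s


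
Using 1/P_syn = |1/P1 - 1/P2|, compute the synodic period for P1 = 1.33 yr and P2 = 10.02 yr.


1/P_syn = |1/P1 - 1/P2| = |1/1.33 - 1/10.02| => P_syn = 1.5336

1.5336 years


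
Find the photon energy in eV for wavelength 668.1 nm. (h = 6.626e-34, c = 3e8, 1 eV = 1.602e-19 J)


E = hc/lambda = 6.626e-34 * 3e8 / 6.681e-07 = 2.975e-19 J = 1.8572 eV

1.8572 eV


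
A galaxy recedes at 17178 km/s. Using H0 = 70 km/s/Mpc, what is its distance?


d = v / H0 = 17178 / 70 = 245.4

245.4 Mpc


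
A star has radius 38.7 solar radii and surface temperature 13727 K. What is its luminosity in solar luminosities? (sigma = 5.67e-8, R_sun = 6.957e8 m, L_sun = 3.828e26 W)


R = 38.7 * 6.957e8 m = 2.692359e+10 m. L = 4*pi*R^2*sigma*T^4 = 4*pi*(2.692359e+10)^2 * 5.67e-8 * 13727^4 = 1.833839802e+31 W. L/L_sun = 1.833839802e+31 / 3.828e26 = 47905.9509

47905.9509 L_sun


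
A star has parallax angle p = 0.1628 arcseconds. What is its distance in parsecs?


d = 1/p = 1/0.1628 = 6.1425

6.1425 pc


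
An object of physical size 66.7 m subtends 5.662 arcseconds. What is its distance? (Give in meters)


D = size / theta_rad, theta_rad = 5.662 * pi/(180*3600) = 2.745e-05, D = 2.430e+06

2.430e+06 m


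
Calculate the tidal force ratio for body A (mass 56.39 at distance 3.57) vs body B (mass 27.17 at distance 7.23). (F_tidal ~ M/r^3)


Ratio = (M1/r1^3) / (M2/r2^3) = (56.39/3.57^3) / (27.17/7.23^3) = 17.2394

17.2394


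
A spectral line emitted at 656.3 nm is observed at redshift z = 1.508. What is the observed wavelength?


lam_obs = lam_emit * (1 + z) = 656.3 * (1 + 1.508) = 1646.0004

1646.0004 nm


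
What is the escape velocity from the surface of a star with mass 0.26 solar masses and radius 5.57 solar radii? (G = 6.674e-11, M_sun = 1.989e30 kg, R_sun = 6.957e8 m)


M = 0.26 * 1.989e30 kg = 5.1714e+29 kg; R = 5.57 * 6.957e8 m = 3.875049e+09 m. v_esc = sqrt(2GM/R) = sqrt(2 * 6.674e-11 * 5.1714e+29 / 3.875049e+09) = 133466.8975

133466.8975 m/s


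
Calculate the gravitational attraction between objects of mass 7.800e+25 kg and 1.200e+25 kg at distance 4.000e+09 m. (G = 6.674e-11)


F = G*m1*m2/r^2 = 6.674e-11 * 7.800e+25 * 1.200e+25 / (4.000e+09)^2 = 6.674e-11 * 9.360e+50 / 1.600e+19 = 3.904e+21

3.904e+21 N


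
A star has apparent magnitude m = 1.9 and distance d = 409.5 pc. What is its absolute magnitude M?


M = m - 5*log10(d) + 5 = 1.9 - 5*log10(409.5) + 5 = -6.1613

-6.1613


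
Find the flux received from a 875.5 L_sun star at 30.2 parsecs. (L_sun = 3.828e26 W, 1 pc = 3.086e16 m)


F = L / (4*pi*d^2) = 3.351e+29 / (4*pi*(9.320e+17)^2) = 3.071e-08

3.071e-08 W/m^2


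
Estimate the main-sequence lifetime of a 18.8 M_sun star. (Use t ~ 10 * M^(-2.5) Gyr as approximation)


t = 10 * M^(-2.5) = 10 * 18.8^(-2.5) = 0.0065

0.0065 Gyr


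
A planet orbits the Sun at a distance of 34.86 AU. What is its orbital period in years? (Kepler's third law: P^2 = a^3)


P = a^(3/2) = 34.86^1.5 = 205.8217

205.8217 years


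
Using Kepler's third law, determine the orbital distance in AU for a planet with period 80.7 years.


a = P^(2/3) = 80.7^(2/3) = 18.6745

18.6745 AU


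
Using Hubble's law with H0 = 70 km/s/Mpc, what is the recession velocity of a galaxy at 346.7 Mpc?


v = H0 * d = 70 * 346.7 = 24269.0

24269.0 km/s


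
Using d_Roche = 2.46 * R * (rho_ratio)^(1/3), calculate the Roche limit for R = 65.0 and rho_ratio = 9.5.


d_Roche = 2.46 * 65.0 * 9.5^(1/3) = 338.6541

338.6541


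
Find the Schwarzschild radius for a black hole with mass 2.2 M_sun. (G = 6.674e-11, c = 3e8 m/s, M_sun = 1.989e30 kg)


M = 2.2 * 1.989e30 kg = 4.3758e+30 kg. rs = 2GM/c^2 = 2 * 6.674e-11 * 4.3758e+30 / (3e8)^2 = 6489.7976

6489.7976 m


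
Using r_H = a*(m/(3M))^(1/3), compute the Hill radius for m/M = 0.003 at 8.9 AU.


r_H = a * (m/3M)^(1/3) = 8.9 * (0.003/3)^(1/3) = 0.89

0.89 AU


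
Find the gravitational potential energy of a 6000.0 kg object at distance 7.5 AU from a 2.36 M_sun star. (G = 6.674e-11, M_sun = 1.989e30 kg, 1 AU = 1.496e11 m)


M = 2.36 * 1.989e30 kg = 4.69404e+30 kg; r = 7.5 AU * 1.496e11 m/AU = 1.122e+12 m. U = -GM*m/r = -(6.674e-11 * 4.69404e+30 * 6000.0) / 1.122e+12 = -1.675e+12

-1.675e+12 J


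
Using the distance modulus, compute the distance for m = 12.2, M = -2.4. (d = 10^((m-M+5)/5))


d = 10^((m - M + 5)/5) = 10^((12.2 - -2.4 + 5)/5) = 8317.6377

8317.6377 pc


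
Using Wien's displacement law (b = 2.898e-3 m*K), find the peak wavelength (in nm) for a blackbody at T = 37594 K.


lam_max = b / T = 2.898e-3 / 37594 = 7.709e-08 m = 77.0868 nm

77.0868 nm


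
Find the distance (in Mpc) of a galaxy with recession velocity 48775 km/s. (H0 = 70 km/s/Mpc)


d = v / H0 = 48775 / 70 = 696.7857

696.7857 Mpc


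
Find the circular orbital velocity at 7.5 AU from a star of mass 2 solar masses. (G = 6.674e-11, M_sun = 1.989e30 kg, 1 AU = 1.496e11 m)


v = sqrt(GM/r) = sqrt(6.674e-11 * 3.978e+30 / 1.122e+12) = 15382.5757

15382.5757 m/s


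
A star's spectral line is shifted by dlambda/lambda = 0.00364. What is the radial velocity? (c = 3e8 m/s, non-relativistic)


v = (dlambda/lambda) * c = 0.00364 * 3e8 = 1.092e+06

1.092e+06 m/s


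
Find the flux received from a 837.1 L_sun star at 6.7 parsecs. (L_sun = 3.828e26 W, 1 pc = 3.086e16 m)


F = L / (4*pi*d^2) = 3.204e+29 / (4*pi*(2.068e+17)^2) = 5.965e-07

5.965e-07 W/m^2


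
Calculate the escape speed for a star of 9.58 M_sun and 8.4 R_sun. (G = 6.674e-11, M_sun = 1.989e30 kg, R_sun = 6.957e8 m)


M = 9.58 * 1.989e30 kg = 1.905462e+31 kg; R = 8.4 * 6.957e8 m = 5.84388e+09 m. v_esc = sqrt(2GM/R) = sqrt(2 * 6.674e-11 * 1.905462e+31 / 5.84388e+09) = 659716.8861

659716.8861 m/s


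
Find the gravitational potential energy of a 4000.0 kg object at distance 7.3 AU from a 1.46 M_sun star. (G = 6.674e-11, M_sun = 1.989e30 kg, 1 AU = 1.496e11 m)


M = 1.46 * 1.989e30 kg = 2.90394e+30 kg; r = 7.3 AU * 1.496e11 m/AU = 1.09208e+12 m. U = -GM*m/r = -(6.674e-11 * 2.90394e+30 * 4000.0) / 1.09208e+12 = -7.099e+11

-7.099e+11 J


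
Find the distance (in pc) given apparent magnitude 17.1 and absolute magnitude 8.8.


d = 10^((m - M + 5)/5) = 10^((17.1 - 8.8 + 5)/5) = 457.0882

457.0882 pc


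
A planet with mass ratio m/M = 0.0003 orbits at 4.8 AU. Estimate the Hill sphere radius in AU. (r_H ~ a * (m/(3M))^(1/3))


r_H = a * (m/3M)^(1/3) = 4.8 * (0.0003/3)^(1/3) = 0.2228

0.2228 AU


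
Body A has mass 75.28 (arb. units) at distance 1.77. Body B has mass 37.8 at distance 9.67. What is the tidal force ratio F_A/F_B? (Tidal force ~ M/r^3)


Ratio = (M1/r1^3) / (M2/r2^3) = (75.28/1.77^3) / (37.8/9.67^3) = 324.7487

324.7487


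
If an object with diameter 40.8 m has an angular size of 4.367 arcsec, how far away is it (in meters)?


D = size / theta_rad, theta_rad = 4.367 * pi/(180*3600) = 2.117e-05, D = 1.927e+06

1.927e+06 m


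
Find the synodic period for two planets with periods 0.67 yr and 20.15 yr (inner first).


1/P_syn = |1/P1 - 1/P2| = |1/0.67 - 1/20.15| => P_syn = 0.693

0.693 years


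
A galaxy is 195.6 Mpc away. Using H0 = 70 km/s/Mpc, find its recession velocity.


v = H0 * d = 70 * 195.6 = 13692.0

13692.0 km/s


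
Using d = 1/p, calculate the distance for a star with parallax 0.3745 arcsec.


d = 1/p = 1/0.3745 = 2.6702

2.6702 pc


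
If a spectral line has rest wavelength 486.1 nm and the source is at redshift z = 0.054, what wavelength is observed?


lam_obs = lam_emit * (1 + z) = 486.1 * (1 + 0.054) = 512.3494

512.3494 nm


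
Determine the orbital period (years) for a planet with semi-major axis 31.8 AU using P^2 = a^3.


P = a^(3/2) = 31.8^1.5 = 179.3249

179.3249 years


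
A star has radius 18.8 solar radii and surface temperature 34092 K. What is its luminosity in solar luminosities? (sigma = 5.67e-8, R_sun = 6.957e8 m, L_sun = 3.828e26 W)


R = 18.8 * 6.957e8 m = 1.307916e+10 m. L = 4*pi*R^2*sigma*T^4 = 4*pi*(1.307916e+10)^2 * 5.67e-8 * 34092^4 = 1.646503079e+32 W. L/L_sun = 1.646503079e+32 / 3.828e26 = 430120.9716

430120.9716 L_sun


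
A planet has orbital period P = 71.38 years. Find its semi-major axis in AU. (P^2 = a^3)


a = P^(2/3) = 71.38^(2/3) = 17.2075

17.2075 AU


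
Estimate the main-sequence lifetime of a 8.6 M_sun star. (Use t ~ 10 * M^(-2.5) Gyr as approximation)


t = 10 * M^(-2.5) = 10 * 8.6^(-2.5) = 0.0461

0.0461 Gyr


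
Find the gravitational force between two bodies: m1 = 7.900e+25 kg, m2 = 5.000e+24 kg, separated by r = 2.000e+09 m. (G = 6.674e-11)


F = G*m1*m2/r^2 = 6.674e-11 * 7.900e+25 * 5.000e+24 / (2.000e+09)^2 = 6.674e-11 * 3.950e+50 / 4.000e+18 = 6.591e+21

6.591e+21 N


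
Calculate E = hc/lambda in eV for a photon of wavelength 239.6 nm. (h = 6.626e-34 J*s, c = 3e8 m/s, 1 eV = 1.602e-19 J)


E = hc/lambda = 6.626e-34 * 3e8 / 2.396e-07 = 8.296e-19 J = 5.1787 eV

5.1787 eV


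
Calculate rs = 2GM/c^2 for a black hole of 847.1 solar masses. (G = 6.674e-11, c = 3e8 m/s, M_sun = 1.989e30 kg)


M = 847.1 * 1.989e30 kg = 1.6848819e+33 kg. rs = 2GM/c^2 = 2 * 6.674e-11 * 1.6848819e+33 / (3e8)^2 = 2.499e+06

2.499e+06 m


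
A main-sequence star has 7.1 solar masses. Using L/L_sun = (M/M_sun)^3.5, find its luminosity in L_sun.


L/L_sun = (M/M_sun)^3.5 = 7.1^3.5 = 953.6834

953.6834 L_sun


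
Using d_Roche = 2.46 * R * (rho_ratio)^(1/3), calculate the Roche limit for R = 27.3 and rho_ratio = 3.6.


d_Roche = 2.46 * 27.3 * 3.6^(1/3) = 102.9276

102.9276


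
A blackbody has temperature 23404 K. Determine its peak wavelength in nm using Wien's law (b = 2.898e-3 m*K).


lam_max = b / T = 2.898e-3 / 23404 = 1.238e-07 m = 123.825 nm

123.825 nm


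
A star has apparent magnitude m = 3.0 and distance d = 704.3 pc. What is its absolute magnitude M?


M = m - 5*log10(d) + 5 = 3.0 - 5*log10(704.3) + 5 = -6.2388

-6.2388


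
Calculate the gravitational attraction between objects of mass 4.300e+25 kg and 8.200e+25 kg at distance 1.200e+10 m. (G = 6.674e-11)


F = G*m1*m2/r^2 = 6.674e-11 * 4.300e+25 * 8.200e+25 / (1.200e+10)^2 = 6.674e-11 * 3.526e+51 / 1.440e+20 = 1.634e+21

1.634e+21 N


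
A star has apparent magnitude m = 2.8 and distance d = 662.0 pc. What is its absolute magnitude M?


M = m - 5*log10(d) + 5 = 2.8 - 5*log10(662.0) + 5 = -6.3043

-6.3043


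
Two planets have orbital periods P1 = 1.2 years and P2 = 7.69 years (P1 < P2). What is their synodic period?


1/P_syn = |1/P1 - 1/P2| = |1/1.2 - 1/7.69| => P_syn = 1.4219

1.4219 years


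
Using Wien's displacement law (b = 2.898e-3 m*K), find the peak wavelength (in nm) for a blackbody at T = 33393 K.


lam_max = b / T = 2.898e-3 / 33393 = 8.678e-08 m = 86.7847 nm

86.7847 nm


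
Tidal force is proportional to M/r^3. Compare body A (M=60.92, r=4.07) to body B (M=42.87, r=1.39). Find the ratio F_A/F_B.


Ratio = (M1/r1^3) / (M2/r2^3) = (60.92/4.07^3) / (42.87/1.39^3) = 0.0566

0.0566


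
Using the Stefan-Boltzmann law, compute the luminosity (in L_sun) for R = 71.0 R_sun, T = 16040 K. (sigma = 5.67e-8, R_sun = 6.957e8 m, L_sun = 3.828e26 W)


R = 71.0 * 6.957e8 m = 4.93947e+10 m. L = 4*pi*R^2*sigma*T^4 = 4*pi*(4.93947e+10)^2 * 5.67e-8 * 16040^4 = 1.150723766e+32 W. L/L_sun = 1.150723766e+32 / 3.828e26 = 300607.0445

300607.0445 L_sun


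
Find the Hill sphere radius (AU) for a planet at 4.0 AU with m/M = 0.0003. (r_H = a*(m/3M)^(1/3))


r_H = a * (m/3M)^(1/3) = 4.0 * (0.0003/3)^(1/3) = 0.1857

0.1857 AU


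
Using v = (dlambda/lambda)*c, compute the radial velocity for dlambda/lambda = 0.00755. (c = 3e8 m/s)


v = (dlambda/lambda) * c = 0.00755 * 3e8 = 2.265e+06

2.265e+06 m/s


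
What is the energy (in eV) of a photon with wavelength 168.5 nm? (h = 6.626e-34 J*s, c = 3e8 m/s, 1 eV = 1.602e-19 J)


E = hc/lambda = 6.626e-34 * 3e8 / 1.685e-07 = 1.180e-18 J = 7.3639 eV

7.3639 eV


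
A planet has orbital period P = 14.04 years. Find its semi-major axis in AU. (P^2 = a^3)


a = P^(2/3) = 14.04^(2/3) = 5.8198

5.8198 AU


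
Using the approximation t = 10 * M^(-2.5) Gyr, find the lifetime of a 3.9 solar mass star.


t = 10 * M^(-2.5) = 10 * 3.9^(-2.5) = 0.3329

0.3329 Gyr


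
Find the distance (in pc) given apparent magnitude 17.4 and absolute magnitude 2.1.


d = 10^((m - M + 5)/5) = 10^((17.4 - 2.1 + 5)/5) = 11481.5362

11481.5362 pc


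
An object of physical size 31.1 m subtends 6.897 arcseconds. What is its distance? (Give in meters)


D = size / theta_rad, theta_rad = 6.897 * pi/(180*3600) = 3.344e-05, D = 930090.6879

930090.6879 m
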